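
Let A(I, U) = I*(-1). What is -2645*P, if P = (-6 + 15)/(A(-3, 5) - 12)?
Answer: 2645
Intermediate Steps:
A(I, U) = -I
P = -1 (P = (-6 + 15)/(-1*(-3) - 12) = 9/(3 - 12) = 9/(-9) = 9*(-⅑) = -1)
-2645*P = -2645*(-1) = 2645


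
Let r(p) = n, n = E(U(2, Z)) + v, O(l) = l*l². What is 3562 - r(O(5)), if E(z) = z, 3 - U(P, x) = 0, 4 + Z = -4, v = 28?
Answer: 3531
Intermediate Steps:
Z = -8 (Z = -4 - 4 = -8)
U(P, x) = 3 (U(P, x) = 3 - 1*0 = 3 + 0 = 3)
O(l) = l³
n = 31 (n = 3 + 28 = 31)
r(p) = 31
3562 - r(O(5)) = 3562 - 1*31 = 3562 - 31 = 3531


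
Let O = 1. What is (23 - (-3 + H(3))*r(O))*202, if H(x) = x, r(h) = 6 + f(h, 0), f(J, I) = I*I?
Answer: 4646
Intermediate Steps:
f(J, I) = I**2
r(h) = 6 (r(h) = 6 + 0**2 = 6 + 0 = 6)
(23 - (-3 + H(3))*r(O))*202 = (23 - (-3 + 3)*6)*202 = (23 - 0*6)*202 = (23 - 1*0)*202 = (23 + 0)*202 = 23*202 = 4646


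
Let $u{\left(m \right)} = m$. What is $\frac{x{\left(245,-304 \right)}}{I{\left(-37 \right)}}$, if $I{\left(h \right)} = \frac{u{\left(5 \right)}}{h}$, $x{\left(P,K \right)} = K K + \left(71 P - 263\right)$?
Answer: $- \frac{4053276}{5} \approx -8.1066 \cdot 10^{5}$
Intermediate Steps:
$x{\left(P,K \right)} = -263 + K^{2} + 71 P$ ($x{\left(P,K \right)} = K^{2} + \left(-263 + 71 P\right) = -263 + K^{2} + 71 P$)
$I{\left(h \right)} = \frac{5}{h}$
$\frac{x{\left(245,-304 \right)}}{I{\left(-37 \right)}} = \frac{-263 + \left(-304\right)^{2} + 71 \cdot 245}{5 \frac{1}{-37}} = \frac{-263 + 92416 + 17395}{5 \left(- \frac{1}{37}\right)} = \frac{109548}{- \frac{5}{37}} = 109548 \left(- \frac{37}{5}\right) = - \frac{4053276}{5}$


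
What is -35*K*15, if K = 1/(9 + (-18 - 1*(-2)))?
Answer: 75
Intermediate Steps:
K = -⅐ (K = 1/(9 + (-18 + 2)) = 1/(9 - 16) = 1/(-7) = -⅐ ≈ -0.14286)
-35*K*15 = -35*(-⅐)*15 = 5*15 = 75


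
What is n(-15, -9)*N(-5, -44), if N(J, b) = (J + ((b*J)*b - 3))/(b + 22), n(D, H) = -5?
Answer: -24220/11 ≈ -2201.8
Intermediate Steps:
N(J, b) = (-3 + J + J*b**2)/(22 + b) (N(J, b) = (J + ((J*b)*b - 3))/(22 + b) = (J + (J*b**2 - 3))/(22 + b) = (J + (-3 + J*b**2))/(22 + b) = (-3 + J + J*b**2)/(22 + b))
n(-15, -9)*N(-5, -44) = -5*(-3 - 5 - 5*(-44)**2)/(22 - 44) = -5*(-3 - 5 - 5*1936)/(-22) = -(-5)*(-3 - 5 - 9680)/22 = -(-5)*(-9688)/22 = -5*4844/11 = -24220/11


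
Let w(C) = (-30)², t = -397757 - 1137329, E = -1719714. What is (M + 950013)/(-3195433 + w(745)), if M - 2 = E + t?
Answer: 2304785/3194533 ≈ 0.72148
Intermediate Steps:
t = -1535086
M = -3254798 (M = 2 + (-1719714 - 1535086) = 2 - 3254800 = -3254798)
w(C) = 900
(M + 950013)/(-3195433 + w(745)) = (-3254798 + 950013)/(-3195433 + 900) = -2304785/(-3194533) = -2304785*(-1/3194533) = 2304785/3194533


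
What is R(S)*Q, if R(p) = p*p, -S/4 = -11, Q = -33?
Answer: -63888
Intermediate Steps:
S = 44 (S = -4*(-11) = 44)
R(p) = p²
R(S)*Q = 44²*(-33) = 1936*(-33) = -63888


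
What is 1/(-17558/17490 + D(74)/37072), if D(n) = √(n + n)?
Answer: -26377698772582080/26480250746696011 - 1417541063400*√37/26480250746696011 ≈ -0.99645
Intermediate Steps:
D(n) = √2*√n (D(n) = √(2*n) = √2*√n)
1/(-17558/17490 + D(74)/37072) = 1/(-17558/17490 + (√2*√74)/37072) = 1/(-17558*1/17490 + (2*√37)*(1/37072)) = 1/(-8779/8745 + √37/18536)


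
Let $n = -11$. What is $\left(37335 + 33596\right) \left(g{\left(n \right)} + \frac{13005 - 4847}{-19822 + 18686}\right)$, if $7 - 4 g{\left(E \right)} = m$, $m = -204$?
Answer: $\frac{1835907073}{568} \approx 3.2322 \cdot 10^{6}$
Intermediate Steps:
$g{\left(E \right)} = \frac{211}{4}$ ($g{\left(E \right)} = \frac{7}{4} - -51 = \frac{7}{4} + 51 = \frac{211}{4}$)
$\left(37335 + 33596\right) \left(g{\left(n \right)} + \frac{13005 - 4847}{-19822 + 18686}\right) = \left(37335 + 33596\right) \left(\frac{211}{4} + \frac{13005 - 4847}{-19822 + 18686}\right) = 70931 \left(\frac{211}{4} + \frac{8158}{-1136}\right) = 70931 \left(\frac{211}{4} + 8158 \left(- \frac{1}{1136}\right)\right) = 70931 \left(\frac{211}{4} - \frac{4079}{568}\right) = 70931 \cdot \frac{25883}{568} = \frac{1835907073}{568}$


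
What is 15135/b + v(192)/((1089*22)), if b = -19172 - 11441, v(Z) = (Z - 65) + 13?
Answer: -134605/275517 ≈ -0.48855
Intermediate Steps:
v(Z) = -52 + Z (v(Z) = (-65 + Z) + 13 = -52 + Z)
b = -30613
15135/b + v(192)/((1089*22)) = 15135/(-30613) + (-52 + 192)/((1089*22)) = 15135*(-1/30613) + 140/23958 = -15135/30613 + 140*(1/23958) = -15135/30613 + 70/11979 = -134605/275517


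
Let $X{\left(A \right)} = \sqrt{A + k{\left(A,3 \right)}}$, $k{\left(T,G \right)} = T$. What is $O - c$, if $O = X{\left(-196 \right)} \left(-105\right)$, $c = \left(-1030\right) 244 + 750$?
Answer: $250570 - 1470 i \sqrt{2} \approx 2.5057 \cdot 10^{5} - 2078.9 i$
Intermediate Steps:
$c = -250570$ ($c = -251320 + 750 = -250570$)
$X{\left(A \right)} = \sqrt{2} \sqrt{A}$ ($X{\left(A \right)} = \sqrt{A + A} = \sqrt{2 A} = \sqrt{2} \sqrt{A}$)
$O = - 1470 i \sqrt{2}$ ($O = \sqrt{2} \sqrt{-196} \left(-105\right) = \sqrt{2} \cdot 14 i \left(-105\right) = 14 i \sqrt{2} \left(-105\right) = - 1470 i \sqrt{2} \approx - 2078.9 i$)
$O - c = - 1470 i \sqrt{2} - -250570 = - 1470 i \sqrt{2} + 250570 = 250570 - 1470 i \sqrt{2}$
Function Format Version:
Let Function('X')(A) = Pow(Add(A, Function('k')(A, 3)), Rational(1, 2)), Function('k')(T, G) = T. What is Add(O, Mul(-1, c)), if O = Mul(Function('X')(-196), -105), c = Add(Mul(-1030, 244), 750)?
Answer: Add(250570, Mul(-1470, I, Pow(2, Rational(1, 2)))) ≈ Add(2.5057e+5, Mul(-2078.9, I))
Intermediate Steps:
c = -250570 (c = Add(-251320, 750) = -250570)
Function('X')(A) = Mul(Pow(2, Rational(1, 2)), Pow(A, Rational(1, 2))) (Function('X')(A) = Pow(Add(A, A), Rational(1, 2)) = Pow(Mul(2, A), Rational(1, 2)) = Mul(Pow(2, Rational(1, 2)), Pow(A, Rational(1, 2))))
O = Mul(-1470, I, Pow(2, Rational(1, 2))) (O = Mul(Mul(Pow(2, Rational(1, 2)), Pow(-196, Rational(1, 2))), -105) = Mul(Mul(Pow(2, Rational(1, 2)), Mul(14, I)), -105) = Mul(Mul(14, I, Pow(2, Rational(1, 2))), -105) = Mul(-1470, I, Pow(2, Rational(1, 2))) ≈ Mul(-2078.9, I))
Add(O, Mul(-1, c)) = Add(Mul(-1470, I, Pow(2, Rational(1, 2))), Mul(-1, -250570)) = Add(Mul(-1470, I, Pow(2, Rational(1, 2))), 250570) = Add(250570, Mul(-1470, I, Pow(2, Rational(1, 2))))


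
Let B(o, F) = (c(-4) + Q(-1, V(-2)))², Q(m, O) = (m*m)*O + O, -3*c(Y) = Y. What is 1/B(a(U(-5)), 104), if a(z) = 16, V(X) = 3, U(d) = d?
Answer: 9/484 ≈ 0.018595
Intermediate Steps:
c(Y) = -Y/3
Q(m, O) = O + O*m² (Q(m, O) = m²*O + O = O*m² + O = O + O*m²)
B(o, F) = 484/9 (B(o, F) = (-⅓*(-4) + 3*(1 + (-1)²))² = (4/3 + 3*(1 + 1))² = (4/3 + 3*2)² = (4/3 + 6)² = (22/3)² = 484/9)
1/B(a(U(-5)), 104) = 1/(484/9) = 9/484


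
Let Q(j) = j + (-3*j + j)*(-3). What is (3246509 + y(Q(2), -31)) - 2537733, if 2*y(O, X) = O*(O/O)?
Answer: 708783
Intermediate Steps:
Q(j) = 7*j (Q(j) = j - 2*j*(-3) = j + 6*j = 7*j)
y(O, X) = O/2 (y(O, X) = (O*(O/O))/2 = (O*1)/2 = O/2)
(3246509 + y(Q(2), -31)) - 2537733 = (3246509 + (7*2)/2) - 2537733 = (3246509 + (½)*14) - 2537733 = (3246509 + 7) - 2537733 = 3246516 - 2537733 = 708783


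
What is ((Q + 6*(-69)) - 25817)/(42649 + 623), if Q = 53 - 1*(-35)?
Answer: -26143/43272 ≈ -0.60415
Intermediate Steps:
Q = 88 (Q = 53 + 35 = 88)
((Q + 6*(-69)) - 25817)/(42649 + 623) = ((88 + 6*(-69)) - 25817)/(42649 + 623) = ((88 - 414) - 25817)/43272 = (-326 - 25817)*(1/43272) = -26143*1/43272 = -26143/43272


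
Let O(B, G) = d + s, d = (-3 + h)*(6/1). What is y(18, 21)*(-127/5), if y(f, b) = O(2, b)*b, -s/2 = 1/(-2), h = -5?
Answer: 125349/5 ≈ 25070.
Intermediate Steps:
s = 1 (s = -2/(-2) = -2*(-½) = 1)
d = -48 (d = (-3 - 5)*(6/1) = -48 ≈ -48.000)
O(B, G) = -47 (O(B, G) = -48 + 1 = -47)
y(f, b) = -47*b
y(18, 21)*(-127/5) = (-47*21)*(-127/5) = -(-125349)/5 = -987*(-127/5) = 125349/5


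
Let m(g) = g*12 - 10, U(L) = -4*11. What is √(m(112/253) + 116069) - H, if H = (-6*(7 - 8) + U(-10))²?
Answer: -1444 + √7429160563/253 ≈ -1103.3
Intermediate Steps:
U(L) = -44
m(g) = -10 + 12*g (m(g) = 12*g - 10 = -10 + 12*g)
H = 1444 (H = (-6*(7 - 8) - 44)² = (-6*(-1) - 44)² = (6 - 44)² = (-38)² = 1444)
√(m(112/253) + 116069) - H = √((-10 + 12*(112/253)) + 116069) - 1*1444 = √((-10 + 12*(112*(1/253))) + 116069) - 1444 = √((-10 + 12*(112/253)) + 116069) - 1444 = √((-10 + 1344/253) + 116069) - 1444 = √(-1186/253 + 116069) - 1444 = √(29364271/253) - 1444 = √7429160563/253 - 1444 = -1444 + √7429160563/253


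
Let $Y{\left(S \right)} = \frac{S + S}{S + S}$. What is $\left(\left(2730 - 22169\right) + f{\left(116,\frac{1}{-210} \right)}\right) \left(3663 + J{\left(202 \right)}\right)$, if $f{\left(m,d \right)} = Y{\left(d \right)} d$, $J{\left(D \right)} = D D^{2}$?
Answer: $- \frac{33662036821561}{210} \approx -1.603 \cdot 10^{11}$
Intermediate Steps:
$Y{\left(S \right)} = 1$ ($Y{\left(S \right)} = \frac{2 S}{2 S} = 2 S \frac{1}{2 S} = 1$)
$J{\left(D \right)} = D^{3}$
$f{\left(m,d \right)} = d$ ($f{\left(m,d \right)} = 1 d = d$)
$\left(\left(2730 - 22169\right) + f{\left(116,\frac{1}{-210} \right)}\right) \left(3663 + J{\left(202 \right)}\right) = \left(\left(2730 - 22169\right) + \frac{1}{-210}\right) \left(3663 + 202^{3}\right) = \left(-19439 - \frac{1}{210}\right) \left(3663 + 8242408\right) = \left(- \frac{4082191}{210}\right) 8246071 = - \frac{33662036821561}{210}$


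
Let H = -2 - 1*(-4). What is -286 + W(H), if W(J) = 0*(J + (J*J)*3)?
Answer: -286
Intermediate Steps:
H = 2 (H = -2 + 4 = 2)
W(J) = 0 (W(J) = 0*(J + J²*3) = 0*(J + 3*J²) = 0)
-286 + W(H) = -286 + 0 = -286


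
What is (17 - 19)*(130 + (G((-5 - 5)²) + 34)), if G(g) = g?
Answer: -528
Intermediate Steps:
(17 - 19)*(130 + (G((-5 - 5)²) + 34)) = (17 - 19)*(130 + ((-5 - 5)² + 34)) = -2*(130 + ((-10)² + 34)) = -2*(130 + (100 + 34)) = -2*(130 + 134) = -2*264 = -528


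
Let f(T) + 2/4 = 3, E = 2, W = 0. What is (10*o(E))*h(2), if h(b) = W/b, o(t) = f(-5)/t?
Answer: 0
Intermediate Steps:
f(T) = 5/2 (f(T) = -½ + 3 = 5/2)
o(t) = 5/(2*t)
h(b) = 0 (h(b) = 0/b = 0)
(10*o(E))*h(2) = (10*((5/2)/2))*0 = (10*((5/2)*(½)))*0 = (10*(5/4))*0 = (25/2)*0 = 0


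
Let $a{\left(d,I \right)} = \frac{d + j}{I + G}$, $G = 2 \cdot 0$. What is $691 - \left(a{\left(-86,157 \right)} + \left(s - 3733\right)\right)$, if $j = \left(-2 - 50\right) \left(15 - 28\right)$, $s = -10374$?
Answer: $\frac{2322696}{157} \approx 14794.0$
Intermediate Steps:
$G = 0$
$j = 676$ ($j = \left(-52\right) \left(-13\right) = 676$)
$a{\left(d,I \right)} = \frac{676 + d}{I}$ ($a{\left(d,I \right)} = \frac{d + 676}{I + 0} = \frac{676 + d}{I}$)
$691 - \left(a{\left(-86,157 \right)} + \left(s - 3733\right)\right) = 691 - \left(\frac{676 - 86}{157} - 14107\right) = 691 - \left(\frac{1}{157} \cdot 590 - 14107\right) = 691 - \left(\frac{590}{157} - 14107\right) = 691 - - \frac{2214209}{157} = 691 + \frac{2214209}{157} = \frac{2322696}{157}$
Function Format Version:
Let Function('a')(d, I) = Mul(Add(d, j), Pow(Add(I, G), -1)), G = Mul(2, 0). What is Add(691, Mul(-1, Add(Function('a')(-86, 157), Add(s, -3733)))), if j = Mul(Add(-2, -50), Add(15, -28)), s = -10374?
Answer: Rational(2322696, 157) ≈ 14794.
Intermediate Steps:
G = 0
j = 676 (j = Mul(-52, -13) = 676)
Function('a')(d, I) = Mul(Pow(I, -1), Add(676, d)) (Function('a')(d, I) = Mul(Add(d, 676), Pow(Add(I, 0), -1)) = Mul(Add(676, d), Pow(I, -1)) = Mul(Pow(I, -1), Add(676, d)))
Add(691, Mul(-1, Add(Function('a')(-86, 157), Add(s, -3733)))) = Add(691, Mul(-1, Add(Mul(Pow(157, -1), Add(676, -86)), Add(-10374, -3733)))) = Add(691, Mul(-1, Add(Mul(Rational(1, 157), 590), -14107))) = Add(691, Mul(-1, Add(Rational(590, 157), -14107))) = Add(691, Mul(-1, Rational(-2214209, 157))) = Add(691, Rational(2214209, 157)) = Rational(2322696, 157)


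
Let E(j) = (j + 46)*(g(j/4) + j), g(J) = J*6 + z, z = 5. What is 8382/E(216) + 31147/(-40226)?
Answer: -2055152899/2871935270 ≈ -0.71560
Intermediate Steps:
g(J) = 5 + 6*J (g(J) = J*6 + 5 = 6*J + 5 = 5 + 6*J)
E(j) = (5 + 5*j/2)*(46 + j) (E(j) = (j + 46)*((5 + 6*(j/4)) + j) = (46 + j)*((5 + 6*(j*(1/4))) + j) = (46 + j)*((5 + 6*(j/4)) + j) = (46 + j)*((5 + 3*j/2) + j) = (46 + j)*(5 + 5*j/2) = (5 + 5*j/2)*(46 + j))
8382/E(216) + 31147/(-40226) = 8382/(230 + 120*216 + (5/2)*216**2) + 31147/(-40226) = 8382/(230 + 25920 + (5/2)*46656) + 31147*(-1/40226) = 8382/(230 + 25920 + 116640) - 31147/40226 = 8382/142790 - 31147/40226 = 8382*(1/142790) - 31147/40226 = 4191/71395 - 31147/40226 = -2055152899/2871935270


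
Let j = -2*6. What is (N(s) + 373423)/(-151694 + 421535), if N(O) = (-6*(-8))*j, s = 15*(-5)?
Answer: 372847/269841 ≈ 1.3817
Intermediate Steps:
j = -12
s = -75
N(O) = -576 (N(O) = -6*(-8)*(-12) = 48*(-12) = -576)
(N(s) + 373423)/(-151694 + 421535) = (-576 + 373423)/(-151694 + 421535) = 372847/269841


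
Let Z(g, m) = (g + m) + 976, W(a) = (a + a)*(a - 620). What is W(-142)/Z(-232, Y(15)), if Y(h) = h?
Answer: 72136/253 ≈ 285.12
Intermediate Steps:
W(a) = 2*a*(-620 + a) (W(a) = (2*a)*(-620 + a) = 2*a*(-620 + a))
Z(g, m) = 976 + g + m
W(-142)/Z(-232, Y(15)) = (2*(-142)*(-620 - 142))/(976 - 232 + 15) = (2*(-142)*(-762))/759 = 216408*(1/759) = 72136/253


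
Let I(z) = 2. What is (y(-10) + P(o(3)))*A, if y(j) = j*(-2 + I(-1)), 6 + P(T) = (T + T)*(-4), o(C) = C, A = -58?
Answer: 1740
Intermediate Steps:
P(T) = -6 - 8*T (P(T) = -6 + (T + T)*(-4) = -6 + (2*T)*(-4) = -6 - 8*T)
y(j) = 0 (y(j) = j*(-2 + 2) = j*0 = 0)
(y(-10) + P(o(3)))*A = (0 + (-6 - 8*3))*(-58) = (0 + (-6 - 24))*(-58) = (0 - 30)*(-58) = -30*(-58) = 1740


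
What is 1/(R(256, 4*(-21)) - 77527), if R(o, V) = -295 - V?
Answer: -1/77738 ≈ -1.2864e-5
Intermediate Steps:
1/(R(256, 4*(-21)) - 77527) = 1/((-295 - 4*(-21)) - 77527) = 1/((-295 - 1*(-84)) - 77527) = 1/((-295 + 84) - 77527) = 1/(-211 - 77527) = 1/(-77738) = -1/77738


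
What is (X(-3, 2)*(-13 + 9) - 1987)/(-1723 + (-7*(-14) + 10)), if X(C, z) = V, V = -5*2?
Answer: 1947/1615 ≈ 1.2056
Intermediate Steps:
V = -10
X(C, z) = -10
(X(-3, 2)*(-13 + 9) - 1987)/(-1723 + (-7*(-14) + 10)) = (-10*(-13 + 9) - 1987)/(-1723 + (-7*(-14) + 10)) = (-10*(-4) - 1987)/(-1723 + (98 + 10)) = (40 - 1987)/(-1723 + 108) = -1947/(-1615) = -1947*(-1/1615) = 1947/1615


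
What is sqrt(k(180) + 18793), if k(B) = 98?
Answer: 3*sqrt(2099) ≈ 137.44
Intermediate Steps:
sqrt(k(180) + 18793) = sqrt(98 + 18793) = sqrt(18891) = 3*sqrt(2099)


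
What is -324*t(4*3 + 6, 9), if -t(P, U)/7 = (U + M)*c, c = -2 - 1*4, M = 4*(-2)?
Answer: -13608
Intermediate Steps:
M = -8
c = -6 (c = -2 - 4 = -6)
t(P, U) = -336 + 42*U (t(P, U) = -7*(U - 8)*(-6) = -7*(-8 + U)*(-6) = -7*(48 - 6*U) = -336 + 42*U)
-324*t(4*3 + 6, 9) = -324*(-336 + 42*9) = -324*(-336 + 378) = -324*42 = -13608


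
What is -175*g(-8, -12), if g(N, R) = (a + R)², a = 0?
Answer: -25200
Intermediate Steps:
g(N, R) = R² (g(N, R) = (0 + R)² = R²)
-175*g(-8, -12) = -175*(-12)² = -175*144 = -25200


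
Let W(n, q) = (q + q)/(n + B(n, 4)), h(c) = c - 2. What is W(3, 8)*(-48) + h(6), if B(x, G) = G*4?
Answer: -692/19 ≈ -36.421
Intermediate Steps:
B(x, G) = 4*G
h(c) = -2 + c
W(n, q) = 2*q/(16 + n) (W(n, q) = (q + q)/(n + 4*4) = (2*q)/(n + 16) = (2*q)/(16 + n) = 2*q/(16 + n))
W(3, 8)*(-48) + h(6) = (2*8/(16 + 3))*(-48) + (-2 + 6) = (2*8/19)*(-48) + 4 = (2*8*(1/19))*(-48) + 4 = (16/19)*(-48) + 4 = -768/19 + 4 = -692/19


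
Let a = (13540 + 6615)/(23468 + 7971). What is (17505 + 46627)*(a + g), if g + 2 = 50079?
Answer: 100968840918456/31439 ≈ 3.2116e+9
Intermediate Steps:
g = 50077 (g = -2 + 50079 = 50077)
a = 20155/31439 ≈ 0.64108
(17505 + 46627)*(a + g) = (17505 + 46627)*(20155/31439 + 50077) = 64132*(1574390958/31439) = 100968840918456/31439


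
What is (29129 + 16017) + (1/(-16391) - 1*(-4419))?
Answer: 812419914/16391 ≈ 49565.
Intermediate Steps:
(29129 + 16017) + (1/(-16391) - 1*(-4419)) = 45146 + (-1/16391 + 4419) = 45146 + 72431828/16391 = 812419914/16391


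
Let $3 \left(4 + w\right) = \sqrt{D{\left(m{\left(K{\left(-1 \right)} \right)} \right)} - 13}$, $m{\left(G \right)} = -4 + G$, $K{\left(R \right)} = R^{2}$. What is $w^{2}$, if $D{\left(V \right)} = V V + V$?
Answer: $\frac{\left(12 - i \sqrt{7}\right)^{2}}{9} \approx 15.222 - 7.0553 i$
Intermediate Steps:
$D{\left(V \right)} = V + V^{2}$ ($D{\left(V \right)} = V^{2} + V = V + V^{2}$)
$w = -4 + \frac{i \sqrt{7}}{3}$ ($w = -4 + \frac{\sqrt{\left(-4 + \left(-1\right)^{2}\right) \left(1 - \left(4 - \left(-1\right)^{2}\right)\right) - 13}}{3} = -4 + \frac{\sqrt{\left(-4 + 1\right) \left(1 + \left(-4 + 1\right)\right) - 13}}{3} = -4 + \frac{\sqrt{- 3 \left(1 - 3\right) - 13}}{3} = -4 + \frac{\sqrt{\left(-3\right) \left(-2\right) - 13}}{3} = -4 + \frac{\sqrt{6 - 13}}{3} = -4 + \frac{\sqrt{-7}}{3} = -4 + \frac{i \sqrt{7}}{3} \approx -4.0 + 0.88192 i$)
$w^{2} = \left(-4 + \frac{i \sqrt{7}}{3}\right)^{2}$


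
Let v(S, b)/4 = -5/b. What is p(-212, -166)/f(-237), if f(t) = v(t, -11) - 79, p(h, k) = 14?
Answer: -154/849 ≈ -0.18139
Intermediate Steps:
v(S, b) = -20/b (v(S, b) = 4*(-5/b) = -20/b)
f(t) = -849/11 (f(t) = -20/(-11) - 79 = -20*(-1/11) - 79 = 20/11 - 79 = -849/11)
p(-212, -166)/f(-237) = 14/(-849/11) = 14*(-11/849) = -154/849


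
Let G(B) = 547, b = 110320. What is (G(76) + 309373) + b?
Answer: 420240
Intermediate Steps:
(G(76) + 309373) + b = (547 + 309373) + 110320 = 309920 + 110320 = 420240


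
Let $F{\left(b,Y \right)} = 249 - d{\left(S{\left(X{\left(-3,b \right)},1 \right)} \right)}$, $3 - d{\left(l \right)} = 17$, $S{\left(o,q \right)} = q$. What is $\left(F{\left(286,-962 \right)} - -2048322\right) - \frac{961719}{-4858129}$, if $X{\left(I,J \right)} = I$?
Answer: $\frac{9952291159184}{4858129} \approx 2.0486 \cdot 10^{6}$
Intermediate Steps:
$d{\left(l \right)} = -14$ ($d{\left(l \right)} = 3 - 17 = -14$)
$F{\left(b,Y \right)} = 263$ ($F{\left(b,Y \right)} = 249 - -14 = 249 + 14 = 263$)
$\left(F{\left(286,-962 \right)} - -2048322\right) - \frac{961719}{-4858129} = \left(263 - -2048322\right) - \frac{961719}{-4858129} = \left(263 + 2048322\right) - 961719 \left(- \frac{1}{4858129}\right) = 2048585 - - \frac{961719}{4858129} = 2048585 + \frac{961719}{4858129} = \frac{9952291159184}{4858129}$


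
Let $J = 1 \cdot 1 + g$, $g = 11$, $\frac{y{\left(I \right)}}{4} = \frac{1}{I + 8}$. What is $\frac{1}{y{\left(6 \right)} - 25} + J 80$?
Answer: $\frac{166073}{173} \approx 959.96$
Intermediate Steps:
$y{\left(I \right)} = \frac{4}{8 + I}$ ($y{\left(I \right)} = \frac{4}{I + 8} = \frac{4}{8 + I}$)
$J = 12$ ($J = 1 \cdot 1 + 11 = 1 + 11 = 12$)
$\frac{1}{y{\left(6 \right)} - 25} + J 80 = \frac{1}{\frac{4}{8 + 6} - 25} + 12 \cdot 80 = \frac{1}{\frac{4}{14} - 25} + 960 = \frac{1}{4 \cdot \frac{1}{14} - 25} + 960 = \frac{1}{\frac{2}{7} - 25} + 960 = \frac{1}{- \frac{173}{7}} + 960 = - \frac{7}{173} + 960 = \frac{166073}{173}$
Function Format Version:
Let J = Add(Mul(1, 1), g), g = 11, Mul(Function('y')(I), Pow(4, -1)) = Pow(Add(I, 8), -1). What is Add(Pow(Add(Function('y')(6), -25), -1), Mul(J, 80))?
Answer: Rational(166073, 173) ≈ 959.96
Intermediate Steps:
Function('y')(I) = Mul(4, Pow(Add(8, I), -1)) (Function('y')(I) = Mul(4, Pow(Add(I, 8), -1)) = Mul(4, Pow(Add(8, I), -1)))
J = 12 (J = Add(Mul(1, 1), 11) = Add(1, 11) = 12)
Add(Pow(Add(Function('y')(6), -25), -1), Mul(J, 80)) = Add(Pow(Add(Mul(4, Pow(Add(8, 6), -1)), -25), -1), Mul(12, 80)) = Add(Pow(Add(Mul(4, Pow(14, -1)), -25), -1), 960) = Add(Pow(Add(Mul(4, Rational(1, 14)), -25), -1), 960) = Add(Pow(Add(Rational(2, 7), -25), -1), 960) = Add(Pow(Rational(-173, 7), -1), 960) = Add(Rational(-7, 173), 960) = Rational(166073, 173)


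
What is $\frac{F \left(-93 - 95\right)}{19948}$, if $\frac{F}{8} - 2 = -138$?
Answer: $\frac{51136}{4987} \approx 10.254$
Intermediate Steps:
$F = -1088$ ($F = 16 + 8 \left(-138\right) = 16 - 1104 = -1088$)
$\frac{F \left(-93 - 95\right)}{19948} = \frac{\left(-1088\right) \left(-93 - 95\right)}{19948} = \left(-1088\right) \left(-188\right) \frac{1}{19948} = 204544 \cdot \frac{1}{19948} = \frac{51136}{4987}$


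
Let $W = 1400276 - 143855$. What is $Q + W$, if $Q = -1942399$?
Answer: $-685978$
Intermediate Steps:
$W = 1256421$ ($W = 1400276 - 143855 = 1256421$)
$Q + W = -1942399 + 1256421 = -685978$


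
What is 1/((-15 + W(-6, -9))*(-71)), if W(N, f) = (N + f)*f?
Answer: -1/8520 ≈ -0.00011737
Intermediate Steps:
W(N, f) = f*(N + f)
1/((-15 + W(-6, -9))*(-71)) = 1/((-15 - 9*(-6 - 9))*(-71)) = 1/((-15 - 9*(-15))*(-71)) = 1/((-15 + 135)*(-71)) = 1/(120*(-71)) = 1/(-8520) = -1/8520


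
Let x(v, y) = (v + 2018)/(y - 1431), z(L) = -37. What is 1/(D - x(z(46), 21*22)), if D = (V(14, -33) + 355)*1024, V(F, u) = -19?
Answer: 969/333399997 ≈ 2.9064e-6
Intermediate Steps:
x(v, y) = (2018 + v)/(-1431 + y)
D = 344064 (D = (-19 + 355)*1024 = 336*1024 = 344064)
1/(D - x(z(46), 21*22)) = 1/(344064 - (2018 - 37)/(-1431 + 21*22)) = 1/(344064 - 1981/(-1431 + 462)) = 1/(344064 - 1981/(-969)) = 1/(344064 - (-1)*1981/969) = 1/(344064 - 1*(-1981/969)) = 1/(344064 + 1981/969) = 1/(333399997/969) = 969/333399997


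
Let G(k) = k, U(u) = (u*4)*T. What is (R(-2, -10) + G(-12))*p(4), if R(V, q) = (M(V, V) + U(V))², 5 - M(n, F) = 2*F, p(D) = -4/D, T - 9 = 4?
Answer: -9013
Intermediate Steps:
T = 13 (T = 9 + 4 = 13)
M(n, F) = 5 - 2*F
U(u) = 52*u (U(u) = (u*4)*13 = (4*u)*13 = 52*u)
R(V, q) = (5 + 50*V)² (R(V, q) = ((5 - 2*V) + 52*V)² = (5 + 50*V)²)
(R(-2, -10) + G(-12))*p(4) = (25*(1 + 10*(-2))² - 12)*(-4/4) = (25*(1 - 20)² - 12)*(-4*¼) = (25*(-19)² - 12)*(-1) = (25*361 - 12)*(-1) = (9025 - 12)*(-1) = 9013*(-1) = -9013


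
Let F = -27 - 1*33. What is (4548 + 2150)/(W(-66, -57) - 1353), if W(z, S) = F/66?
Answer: -73678/14893 ≈ -4.9472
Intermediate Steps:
F = -60 (F = -27 - 33 = -60)
W(z, S) = -10/11 (W(z, S) = -60/66 = -60*1/66 = -10/11)
(4548 + 2150)/(W(-66, -57) - 1353) = (4548 + 2150)/(-10/11 - 1353) = 6698/(-14893/11) = 6698*(-11/14893) = -73678/14893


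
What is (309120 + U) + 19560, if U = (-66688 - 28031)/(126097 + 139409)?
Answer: 29088805787/88502 ≈ 3.2868e+5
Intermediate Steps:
U = -31573/88502 (U = -94719/265506 = -94719*1/265506 = -31573/88502 ≈ -0.35675)
(309120 + U) + 19560 = (309120 - 31573/88502) + 19560 = 27357706667/88502 + 19560 = 29088805787/88502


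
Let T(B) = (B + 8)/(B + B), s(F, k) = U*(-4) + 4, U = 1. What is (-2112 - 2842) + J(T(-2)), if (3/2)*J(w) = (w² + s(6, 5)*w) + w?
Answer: -9907/2 ≈ -4953.5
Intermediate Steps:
s(F, k) = 0 (s(F, k) = 1*(-4) + 4 = -4 + 4 = 0)
T(B) = (8 + B)/(2*B) (T(B) = (8 + B)/((2*B)) = (8 + B)*(1/(2*B)) = (8 + B)/(2*B))
J(w) = 2*w/3 + 2*w²/3 (J(w) = 2*((w² + 0*w) + w)/3 = 2*((w² + 0) + w)/3 = 2*(w² + w)/3 = 2*(w + w²)/3 = 2*w/3 + 2*w²/3)
(-2112 - 2842) + J(T(-2)) = (-2112 - 2842) + 2*((½)*(8 - 2)/(-2))*(1 + (½)*(8 - 2)/(-2))/3 = -4954 + 2*((½)*(-½)*6)*(1 + (½)*(-½)*6)/3 = -4954 + (⅔)*(-3/2)*(1 - 3/2) = -4954 + (⅔)*(-3/2)*(-½) = -4954 + ½ = -9907/2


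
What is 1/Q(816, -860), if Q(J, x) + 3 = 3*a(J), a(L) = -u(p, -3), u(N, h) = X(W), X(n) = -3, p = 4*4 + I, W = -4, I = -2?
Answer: 1/6 ≈ 0.16667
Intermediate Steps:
p = 14 (p = 4*4 - 2 = 16 - 2 = 14)
u(N, h) = -3
a(L) = 3 (a(L) = -1*(-3) = 3)
Q(J, x) = 6 (Q(J, x) = -3 + 3*3 = -3 + 9 = 6)
1/Q(816, -860) = 1/6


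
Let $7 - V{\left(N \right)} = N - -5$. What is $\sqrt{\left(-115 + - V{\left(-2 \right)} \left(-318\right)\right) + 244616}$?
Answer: $\sqrt{245773} \approx 495.75$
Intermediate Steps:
$V{\left(N \right)} = 2 - N$ ($V{\left(N \right)} = 7 - \left(N - -5\right) = 7 - \left(N + 5\right) = 7 - \left(5 + N\right) = 2 - N$)
$\sqrt{\left(-115 + - V{\left(-2 \right)} \left(-318\right)\right) + 244616} = \sqrt{\left(-115 + - (2 - -2) \left(-318\right)\right) + 244616} = \sqrt{\left(-115 + - (2 + 2) \left(-318\right)\right) + 244616} = \sqrt{\left(-115 + \left(-1\right) 4 \left(-318\right)\right) + 244616} = \sqrt{\left(-115 - -1272\right) + 244616} = \sqrt{\left(-115 + 1272\right) + 244616} = \sqrt{1157 + 244616} = \sqrt{245773}$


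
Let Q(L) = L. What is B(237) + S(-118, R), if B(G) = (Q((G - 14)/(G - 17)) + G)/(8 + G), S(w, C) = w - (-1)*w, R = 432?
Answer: -12668037/53900 ≈ -235.03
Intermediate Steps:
S(w, C) = 2*w (S(w, C) = w + w = 2*w)
B(G) = (G + (-14 + G)/(-17 + G))/(8 + G) (B(G) = ((G - 14)/(G - 17) + G)/(8 + G) = ((-14 + G)/(-17 + G) + G)/(8 + G) = (G + (-14 + G)/(-17 + G))/(8 + G))
B(237) + S(-118, R) = (-14 + 237 + 237*(-17 + 237))/((-17 + 237)*(8 + 237)) + 2*(-118) = (-14 + 237 + 237*220)/(220*245) - 236 = (1/220)*(1/245)*(-14 + 237 + 52140) - 236 = (1/220)*(1/245)*52363 - 236 = 52363/53900 - 236 = -12668037/53900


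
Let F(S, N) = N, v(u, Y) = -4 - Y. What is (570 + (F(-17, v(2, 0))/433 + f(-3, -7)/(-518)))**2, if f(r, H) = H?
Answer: 333576508661929/1026689764 ≈ 3.2491e+5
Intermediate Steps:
(570 + (F(-17, v(2, 0))/433 + f(-3, -7)/(-518)))**2 = (570 + ((-4 - 1*0)/433 - 7/(-518)))**2 = (570 + ((-4 + 0)*(1/433) - 7*(-1/518)))**2 = (570 + (-4*1/433 + 1/74))**2 = (570 + (-4/433 + 1/74))**2 = (570 + 137/32042)**2 = (18264077/32042)**2 = 333576508661929/1026689764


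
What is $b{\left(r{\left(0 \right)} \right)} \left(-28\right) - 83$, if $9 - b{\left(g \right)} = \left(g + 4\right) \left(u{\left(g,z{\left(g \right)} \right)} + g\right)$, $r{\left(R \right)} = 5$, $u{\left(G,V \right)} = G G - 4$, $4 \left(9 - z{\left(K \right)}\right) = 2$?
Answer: $6217$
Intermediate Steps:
$z{\left(K \right)} = \frac{17}{2}$ ($z{\left(K \right)} = 9 - \frac{1}{2} = \frac{17}{2}$)
$u{\left(G,V \right)} = -4 + G^{2}$ ($u{\left(G,V \right)} = G^{2} - 4 = -4 + G^{2}$)
$b{\left(g \right)} = 9 - \left(4 + g\right) \left(-4 + g + g^{2}\right)$ ($b{\left(g \right)} = 9 - \left(g + 4\right) \left(\left(-4 + g^{2}\right) + g\right) = 9 - \left(4 + g\right) \left(-4 + g + g^{2}\right)$)
$b{\left(r{\left(0 \right)} \right)} \left(-28\right) - 83 = \left(25 - 5^{3} - 5 \cdot 5^{2}\right) \left(-28\right) - 83 = \left(25 - 125 - 125\right) \left(-28\right) - 83 = \left(-225\right) \left(-28\right) - 83 = 6300 - 83 = 6217$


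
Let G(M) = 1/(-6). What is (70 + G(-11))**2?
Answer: 175561/36 ≈ 4876.7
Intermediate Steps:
G(M) = -1/6 (G(M) = 1*(-1/6) = -1/6)
(70 + G(-11))**2 = (70 - 1/6)**2 = (419/6)**2 = 175561/36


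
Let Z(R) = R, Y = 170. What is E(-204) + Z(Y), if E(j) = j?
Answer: -34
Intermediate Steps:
E(-204) + Z(Y) = -204 + 170 = -34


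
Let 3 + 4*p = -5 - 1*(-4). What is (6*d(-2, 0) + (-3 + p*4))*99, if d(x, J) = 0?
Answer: -693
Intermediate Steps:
p = -1 (p = -¾ + (-5 - 1*(-4))/4 = -¾ + (-5 + 4)/4 = -¾ + (¼)*(-1) = -¾ - ¼ = -1)
(6*d(-2, 0) + (-3 + p*4))*99 = (6*0 + (-3 - 1*4))*99 = (0 + (-3 - 4))*99 = (0 - 7)*99 = -7*99 = -693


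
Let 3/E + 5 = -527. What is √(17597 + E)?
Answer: √1245092933/266 ≈ 132.65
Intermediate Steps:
E = -3/532 (E = 3/(-5 - 527) = 3/(-532) = 3*(-1/532) = -3/532 ≈ -0.0056391)
√(17597 + E) = √(17597 - 3/532) = √(9361601/532) = √1245092933/266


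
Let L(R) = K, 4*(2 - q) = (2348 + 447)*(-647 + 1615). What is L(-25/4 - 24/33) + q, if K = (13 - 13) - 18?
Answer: -676406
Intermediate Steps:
q = -676388 (q = 2 - (2348 + 447)*(-647 + 1615)/4 = 2 - 2795*968/4 = 2 - 1/4*2705560 = 2 - 676390 = -676388)
K = -18 (K = 0 - 18 = -18)
L(R) = -18
L(-25/4 - 24/33) + q = -18 - 676388 = -676406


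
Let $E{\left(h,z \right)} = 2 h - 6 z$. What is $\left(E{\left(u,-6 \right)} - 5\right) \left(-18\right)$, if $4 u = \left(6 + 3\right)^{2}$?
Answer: $-1287$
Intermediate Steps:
$u = \frac{81}{4}$ ($u = \frac{\left(6 + 3\right)^{2}}{4} = \frac{9^{2}}{4} = \frac{1}{4} \cdot 81 = \frac{81}{4} \approx 20.25$)
$E{\left(h,z \right)} = - 6 z + 2 h$
$\left(E{\left(u,-6 \right)} - 5\right) \left(-18\right) = \left(\left(\left(-6\right) \left(-6\right) + 2 \cdot \frac{81}{4}\right) - 5\right) \left(-18\right) = \left(\left(36 + \frac{81}{2}\right) - 5\right) \left(-18\right) = \left(\frac{153}{2} - 5\right) \left(-18\right) = \frac{143}{2} \left(-18\right) = -1287$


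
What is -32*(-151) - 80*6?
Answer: 4352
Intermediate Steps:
-32*(-151) - 80*6 = 4832 - 480 = 4352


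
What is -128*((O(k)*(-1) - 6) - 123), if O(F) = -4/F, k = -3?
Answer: 50048/3 ≈ 16683.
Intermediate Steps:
-128*((O(k)*(-1) - 6) - 123) = -128*((-4/(-3)*(-1) - 6) - 123) = -128*((-4*(-1/3)*(-1) - 6) - 123) = -128*(((4/3)*(-1) - 6) - 123) = -128*((-4/3 - 6) - 123) = -128*(-22/3 - 123) = -128*(-391/3) = 50048/3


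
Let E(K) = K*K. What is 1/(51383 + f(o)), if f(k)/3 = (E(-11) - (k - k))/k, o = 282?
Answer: 94/4830123 ≈ 1.9461e-5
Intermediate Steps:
E(K) = K**2
f(k) = 363/k (f(k) = 3*(((-11)**2 - (k - k))/k) = 3*((121 - 1*0)/k) = 3*((121 + 0)/k) = 3*(121/k) = 363/k)
1/(51383 + f(o)) = 1/(51383 + 363/282) = 1/(51383 + 363*(1/282)) = 1/(51383 + 121/94) = 1/(4830123/94) = 94/4830123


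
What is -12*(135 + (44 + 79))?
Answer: -3096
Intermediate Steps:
-12*(135 + (44 + 79)) = -12*(135 + 123) = -12*258 = -3096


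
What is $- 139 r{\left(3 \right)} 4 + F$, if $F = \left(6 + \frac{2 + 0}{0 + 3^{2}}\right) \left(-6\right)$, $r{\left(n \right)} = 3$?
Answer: $- \frac{5116}{3} \approx -1705.3$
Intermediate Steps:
$F = - \frac{112}{3}$ ($F = \left(6 + \frac{2}{0 + 9}\right) \left(-6\right) = \left(6 + \frac{2}{9}\right) \left(-6\right) = \frac{56}{9} \left(-6\right) = - \frac{112}{3} \approx -37.333$)
$- 139 r{\left(3 \right)} 4 + F = - 139 \cdot 3 \cdot 4 - \frac{112}{3} = \left(-139\right) 12 - \frac{112}{3} = -1668 - \frac{112}{3} = - \frac{5116}{3}$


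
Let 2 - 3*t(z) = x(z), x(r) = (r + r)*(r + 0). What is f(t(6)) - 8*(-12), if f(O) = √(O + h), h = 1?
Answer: 96 + I*√201/3 ≈ 96.0 + 4.7258*I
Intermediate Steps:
x(r) = 2*r² (x(r) = (2*r)*r = 2*r²)
t(z) = ⅔ - 2*z²/3
f(O) = √(1 + O) (f(O) = √(O + 1) = √(1 + O))
f(t(6)) - 8*(-12) = √(1 + (⅔ - ⅔*6²)) - 8*(-12) = √(1 + (⅔ - ⅔*36)) + 96 = √(1 + (⅔ - 24)) + 96 = √(1 - 70/3) + 96 = √(-67/3) + 96 = I*√201/3 + 96 = 96 + I*√201/3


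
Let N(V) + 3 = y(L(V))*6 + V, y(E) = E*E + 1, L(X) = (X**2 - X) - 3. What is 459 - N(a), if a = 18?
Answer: -550416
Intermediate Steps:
L(X) = -3 + X**2 - X
y(E) = 1 + E**2 (y(E) = E**2 + 1 = 1 + E**2)
N(V) = 3 + V + 6*(-3 + V**2 - V)**2 (N(V) = -3 + ((1 + (-3 + V**2 - V)**2)*6 + V) = -3 + ((6 + 6*(-3 + V**2 - V)**2) + V) = -3 + (6 + V + 6*(-3 + V**2 - V)**2) = 3 + V + 6*(-3 + V**2 - V)**2)
459 - N(a) = 459 - (3 + 18 + 6*(3 + 18 - 1*18**2)**2) = 459 - (3 + 18 + 6*(3 + 18 - 1*324)**2) = 459 - (3 + 18 + 6*(3 + 18 - 324)**2) = 459 - (3 + 18 + 6*(-303)**2) = 459 - (3 + 18 + 6*91809) = 459 - (3 + 18 + 550854) = 459 - 1*550875 = 459 - 550875 = -550416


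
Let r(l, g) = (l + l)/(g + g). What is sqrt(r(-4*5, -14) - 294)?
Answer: 32*I*sqrt(14)/7 ≈ 17.105*I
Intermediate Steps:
r(l, g) = l/g (r(l, g) = (2*l)/((2*g)) = (2*l)*(1/(2*g)) = l/g)
sqrt(r(-4*5, -14) - 294) = sqrt(-4*5/(-14) - 294) = sqrt(-20*(-1/14) - 294) = sqrt(10/7 - 294) = sqrt(-2048/7) = 32*I*sqrt(14)/7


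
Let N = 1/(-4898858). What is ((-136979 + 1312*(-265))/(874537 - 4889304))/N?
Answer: -2374275619422/4014767 ≈ -5.9139e+5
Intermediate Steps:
N = -1/4898858 ≈ -2.0413e-7
((-136979 + 1312*(-265))/(874537 - 4889304))/N = ((-136979 + 1312*(-265))/(874537 - 4889304))/(-1/4898858) = ((-136979 - 347680)/(-4014767))*(-4898858) = -484659*(-1/4014767)*(-4898858) = (484659/4014767)*(-4898858) = -2374275619422/4014767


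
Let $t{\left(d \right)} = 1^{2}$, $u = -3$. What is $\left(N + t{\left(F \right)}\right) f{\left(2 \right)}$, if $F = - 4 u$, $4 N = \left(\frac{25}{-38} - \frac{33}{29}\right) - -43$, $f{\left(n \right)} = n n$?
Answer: $\frac{49815}{1102} \approx 45.204$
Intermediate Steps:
$f{\left(n \right)} = n^{2}$
$N = \frac{45407}{4408}$ ($N = \frac{\left(\frac{25}{-38} - \frac{33}{29}\right) - -43}{4} = \frac{\left(25 \left(- \frac{1}{38}\right) - \frac{33}{29}\right) + 43}{4} = \frac{\left(- \frac{25}{38} - \frac{33}{29}\right) + 43}{4} = \frac{- \frac{1979}{1102} + 43}{4} = \frac{1}{4} \cdot \frac{45407}{1102} = \frac{45407}{4408} \approx 10.301$)
$F = 12$ ($F = \left(-4\right) \left(-3\right) = 12$)
$t{\left(d \right)} = 1$
$\left(N + t{\left(F \right)}\right) f{\left(2 \right)} = \left(\frac{45407}{4408} + 1\right) 2^{2} = \frac{49815}{4408} \cdot 4 = \frac{49815}{1102}$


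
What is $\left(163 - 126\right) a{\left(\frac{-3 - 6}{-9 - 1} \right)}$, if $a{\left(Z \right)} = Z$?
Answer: $\frac{333}{10} \approx 33.3$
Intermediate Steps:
$\left(163 - 126\right) a{\left(\frac{-3 - 6}{-9 - 1} \right)} = \left(163 - 126\right) \frac{-3 - 6}{-9 - 1} = 37 \left(- \frac{9}{-10}\right) = 37 \left(\left(-9\right) \left(- \frac{1}{10}\right)\right) = 37 \cdot \frac{9}{10} = \frac{333}{10}$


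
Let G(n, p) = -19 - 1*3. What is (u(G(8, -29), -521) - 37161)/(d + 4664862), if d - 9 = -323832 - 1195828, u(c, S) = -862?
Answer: -38023/3145211 ≈ -0.012089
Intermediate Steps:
G(n, p) = -22 (G(n, p) = -19 - 3 = -22)
d = -1519651 (d = 9 + (-323832 - 1195828) = 9 - 1519660 = -1519651)
(u(G(8, -29), -521) - 37161)/(d + 4664862) = (-862 - 37161)/(-1519651 + 4664862) = -38023/3145211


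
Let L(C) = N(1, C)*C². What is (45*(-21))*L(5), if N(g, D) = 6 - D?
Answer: -23625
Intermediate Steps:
L(C) = C²*(6 - C) (L(C) = (6 - C)*C² = C²*(6 - C))
(45*(-21))*L(5) = (45*(-21))*(5²*(6 - 1*5)) = -23625*(6 - 5) = -23625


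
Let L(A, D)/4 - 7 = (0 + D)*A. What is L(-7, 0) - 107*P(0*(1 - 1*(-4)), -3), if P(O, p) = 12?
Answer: -1256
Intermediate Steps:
L(A, D) = 28 + 4*A*D (L(A, D) = 28 + 4*((0 + D)*A) = 28 + 4*(D*A) = 28 + 4*(A*D) = 28 + 4*A*D)
L(-7, 0) - 107*P(0*(1 - 1*(-4)), -3) = (28 + 4*(-7)*0) - 107*12 = (28 + 0) - 1284 = 28 - 1284 = -1256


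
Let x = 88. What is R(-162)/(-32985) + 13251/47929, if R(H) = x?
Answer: 61838069/225848295 ≈ 0.27380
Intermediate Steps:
R(H) = 88
R(-162)/(-32985) + 13251/47929 = 88/(-32985) + 13251/47929 = 88*(-1/32985) + 13251*(1/47929) = -88/32985 + 1893/6847 = 61838069/225848295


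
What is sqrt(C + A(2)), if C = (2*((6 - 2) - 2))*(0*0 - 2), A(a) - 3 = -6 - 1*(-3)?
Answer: 2*I*sqrt(2) ≈ 2.8284*I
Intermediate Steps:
A(a) = 0 (A(a) = 3 + (-6 - 1*(-3)) = 3 + (-6 + 3) = 3 - 3 = 0)
C = -8 (C = (2*(4 - 2))*(0 - 2) = (2*2)*(-2) = 4*(-2) = -8)
sqrt(C + A(2)) = sqrt(-8 + 0) = sqrt(-8) = 2*I*sqrt(2)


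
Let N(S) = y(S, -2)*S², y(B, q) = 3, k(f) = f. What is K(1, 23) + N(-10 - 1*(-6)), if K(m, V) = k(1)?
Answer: 49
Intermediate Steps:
K(m, V) = 1
N(S) = 3*S²
K(1, 23) + N(-10 - 1*(-6)) = 1 + 3*(-10 - 1*(-6))² = 1 + 3*(-10 + 6)² = 1 + 3*(-4)² = 1 + 3*16 = 1 + 48 = 49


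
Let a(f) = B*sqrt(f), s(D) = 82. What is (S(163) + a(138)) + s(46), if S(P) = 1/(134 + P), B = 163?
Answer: 24355/297 + 163*sqrt(138) ≈ 1996.8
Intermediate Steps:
a(f) = 163*sqrt(f)
(S(163) + a(138)) + s(46) = (1/(134 + 163) + 163*sqrt(138)) + 82 = (1/297 + 163*sqrt(138)) + 82 = 24355/297 + 163*sqrt(138)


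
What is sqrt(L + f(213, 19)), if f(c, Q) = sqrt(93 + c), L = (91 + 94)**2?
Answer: sqrt(34225 + 3*sqrt(34)) ≈ 185.05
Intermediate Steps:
L = 34225 (L = 185**2 = 34225)
sqrt(L + f(213, 19)) = sqrt(34225 + sqrt(93 + 213)) = sqrt(34225 + sqrt(306)) = sqrt(34225 + 3*sqrt(34))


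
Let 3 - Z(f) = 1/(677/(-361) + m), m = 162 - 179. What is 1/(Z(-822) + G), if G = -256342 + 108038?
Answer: -6814/1010522653 ≈ -6.7430e-6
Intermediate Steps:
m = -17
Z(f) = 20803/6814 (Z(f) = 3 - 1/(677/(-361) - 17) = 3 - 1/(677*(-1/361) - 17) = 3 - 1/(-677/361 - 17) = 3 - 1/(-6814/361) = 3 - 1*(-361/6814) = 3 + 361/6814 = 20803/6814)
G = -148304
1/(Z(-822) + G) = 1/(20803/6814 - 148304) = 1/(-1010522653/6814) = -6814/1010522653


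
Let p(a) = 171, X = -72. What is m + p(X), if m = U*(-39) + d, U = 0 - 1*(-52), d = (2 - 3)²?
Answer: -1856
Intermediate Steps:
d = 1 (d = (-1)² = 1)
U = 52 (U = 0 + 52 = 52)
m = -2027 (m = 52*(-39) + 1 = -2028 + 1 = -2027)
m + p(X) = -2027 + 171 = -1856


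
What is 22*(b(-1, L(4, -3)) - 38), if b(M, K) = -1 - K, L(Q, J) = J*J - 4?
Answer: -968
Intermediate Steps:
L(Q, J) = -4 + J**2 (L(Q, J) = J**2 - 4 = -4 + J**2)
22*(b(-1, L(4, -3)) - 38) = 22*((-1 - (-4 + (-3)**2)) - 38) = 22*((-1 - (-4 + 9)) - 38) = 22*((-1 - 1*5) - 38) = 22*((-1 - 5) - 38) = 22*(-6 - 38) = 22*(-44) = -968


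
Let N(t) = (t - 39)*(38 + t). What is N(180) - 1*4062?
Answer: 26676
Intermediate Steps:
N(t) = (-39 + t)*(38 + t)
N(180) - 1*4062 = (-1482 + 180**2 - 1*180) - 1*4062 = (-1482 + 32400 - 180) - 4062 = 30738 - 4062 = 26676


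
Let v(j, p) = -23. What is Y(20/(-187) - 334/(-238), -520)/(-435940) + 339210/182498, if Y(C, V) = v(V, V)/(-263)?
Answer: 19445587674373/10461900422780 ≈ 1.8587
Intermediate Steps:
Y(C, V) = 23/263 (Y(C, V) = -23/(-263) = -23*(-1/263) = 23/263)
Y(20/(-187) - 334/(-238), -520)/(-435940) + 339210/182498 = (23/263)/(-435940) + 339210/182498 = (23/263)*(-1/435940) + 339210*(1/182498) = -23/114652220 + 169605/91249 = 19445587674373/10461900422780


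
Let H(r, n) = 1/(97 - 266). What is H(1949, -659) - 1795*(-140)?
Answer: 42469699/169 ≈ 2.5130e+5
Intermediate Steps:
H(r, n) = -1/169 (H(r, n) = 1/(-169) = -1/169)
H(1949, -659) - 1795*(-140) = -1/169 - 1795*(-140) = -1/169 - 1*(-251300) = -1/169 + 251300 = 42469699/169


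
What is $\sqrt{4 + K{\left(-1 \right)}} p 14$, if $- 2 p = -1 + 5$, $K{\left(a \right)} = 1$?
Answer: $- 28 \sqrt{5} \approx -62.61$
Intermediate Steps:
$p = -2$ ($p = - \frac{-1 + 5}{2} = \left(- \frac{1}{2}\right) 4 = -2$)
$\sqrt{4 + K{\left(-1 \right)}} p 14 = \sqrt{4 + 1} \left(-2\right) 14 = \sqrt{5} \left(-2\right) 14 = - 2 \sqrt{5} \cdot 14 = - 28 \sqrt{5}$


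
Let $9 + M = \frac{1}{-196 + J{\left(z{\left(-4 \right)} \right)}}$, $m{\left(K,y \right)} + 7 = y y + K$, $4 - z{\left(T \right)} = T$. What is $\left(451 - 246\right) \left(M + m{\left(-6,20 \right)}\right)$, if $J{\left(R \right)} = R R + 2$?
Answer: $\frac{2014699}{26} \approx 77488.0$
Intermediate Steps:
$z{\left(T \right)} = 4 - T$
$m{\left(K,y \right)} = -7 + K + y^{2}$ ($m{\left(K,y \right)} = -7 + \left(y y + K\right) = -7 + \left(y^{2} + K\right) = -7 + \left(K + y^{2}\right) = -7 + K + y^{2}$)
$J{\left(R \right)} = 2 + R^{2}$ ($J{\left(R \right)} = R^{2} + 2 = 2 + R^{2}$)
$M = - \frac{1171}{130}$ ($M = -9 + \frac{1}{-196 + \left(2 + \left(4 - -4\right)^{2}\right)} = -9 + \frac{1}{-196 + \left(2 + \left(4 + 4\right)^{2}\right)} = -9 + \frac{1}{-196 + \left(2 + 8^{2}\right)} = -9 + \frac{1}{-196 + \left(2 + 64\right)} = -9 + \frac{1}{-196 + 66} = -9 + \frac{1}{-130} = -9 - \frac{1}{130} = - \frac{1171}{130} \approx -9.0077$)
$\left(451 - 246\right) \left(M + m{\left(-6,20 \right)}\right) = \left(451 - 246\right) \left(- \frac{1171}{130} - \left(13 - 400\right)\right) = 205 \left(- \frac{1171}{130} - -387\right) = 205 \left(- \frac{1171}{130} + 387\right) = 205 \cdot \frac{49139}{130} = \frac{2014699}{26}$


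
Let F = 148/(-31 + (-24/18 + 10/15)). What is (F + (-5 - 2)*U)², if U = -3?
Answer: 2405601/9025 ≈ 266.55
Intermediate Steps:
F = -444/95 (F = 148/(-31 + (-24*1/18 + 10*(1/15))) = 148/(-31 + (-4/3 + ⅔)) = 148/(-31 - ⅔) = 148/(-95/3) = 148*(-3/95) = -444/95 ≈ -4.6737)
(F + (-5 - 2)*U)² = (-444/95 + (-5 - 2)*(-3))² = (-444/95 - 7*(-3))² = (-444/95 + 21)² = (1551/95)² = 2405601/9025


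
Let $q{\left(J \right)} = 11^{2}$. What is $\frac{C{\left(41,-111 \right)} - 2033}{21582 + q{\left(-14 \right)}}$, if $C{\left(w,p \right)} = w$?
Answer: $- \frac{1992}{21703} \approx -0.091785$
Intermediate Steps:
$q{\left(J \right)} = 121$
$\frac{C{\left(41,-111 \right)} - 2033}{21582 + q{\left(-14 \right)}} = \frac{41 - 2033}{21582 + 121} = - \frac{1992}{21703}$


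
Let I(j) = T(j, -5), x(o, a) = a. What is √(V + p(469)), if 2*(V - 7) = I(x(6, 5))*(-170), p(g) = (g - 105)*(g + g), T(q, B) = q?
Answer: √341014 ≈ 583.96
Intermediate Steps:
p(g) = 2*g*(-105 + g) (p(g) = (-105 + g)*(2*g) = 2*g*(-105 + g))
I(j) = j
V = -418 (V = 7 + (5*(-170))/2 = 7 + (½)*(-850) = 7 - 425 = -418)
√(V + p(469)) = √(-418 + 2*469*(-105 + 469)) = √(-418 + 2*469*364) = √(-418 + 341432) = √341014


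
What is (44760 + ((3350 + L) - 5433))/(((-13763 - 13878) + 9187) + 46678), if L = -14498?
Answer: 3131/3136 ≈ 0.99841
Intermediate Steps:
(44760 + ((3350 + L) - 5433))/(((-13763 - 13878) + 9187) + 46678) = (44760 + ((3350 - 14498) - 5433))/(((-13763 - 13878) + 9187) + 46678) = (44760 + (-11148 - 5433))/((-27641 + 9187) + 46678) = (44760 - 16581)/(-18454 + 46678) = 28179/28224 = 28179*(1/28224) = 3131/3136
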